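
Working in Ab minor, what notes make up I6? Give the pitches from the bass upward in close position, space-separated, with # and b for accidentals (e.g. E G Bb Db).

C Eb Ab

Scale degree 1 in Ab minor is Ab; here the chord built on it is altered to a major triad. I6 is the major tonic (Picardy third), borrowed from the parallel major.
So the chord is Ab-C-Eb.
The figured bass 6 indicates first inversion, placing the third (C) in the bass: C-Eb-Ab.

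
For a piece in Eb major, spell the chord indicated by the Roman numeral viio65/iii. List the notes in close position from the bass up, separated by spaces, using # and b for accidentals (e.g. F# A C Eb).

A C Eb F#

The slash marks an applied leading-tone chord: viio of iii. In Eb major, iii is G, so the leading tone to it is F#, a half step below.
Building a fully diminished seventh chord on F# gives F#-A-C-Eb.
The figured bass 65 indicates first inversion, placing the third (A) in the bass: A-C-Eb-F#.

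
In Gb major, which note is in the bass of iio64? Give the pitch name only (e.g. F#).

iio in Gb major has root Ab; the chord is Ab-Cb-Ebb.
The figure 64 means second inversion — the fifth is in the bass.

Ebb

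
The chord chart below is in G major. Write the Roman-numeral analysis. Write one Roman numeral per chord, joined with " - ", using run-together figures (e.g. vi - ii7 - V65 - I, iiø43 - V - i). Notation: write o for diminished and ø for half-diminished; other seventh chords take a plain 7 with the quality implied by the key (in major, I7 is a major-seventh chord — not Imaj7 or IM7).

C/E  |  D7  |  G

C/E: major triad on C = scale degree 4 → IV6.
D7: dominant seventh chord on D = scale degree 5 → V7.
G has root G, degree 1 in G major, so I.

IV6 - V7 - I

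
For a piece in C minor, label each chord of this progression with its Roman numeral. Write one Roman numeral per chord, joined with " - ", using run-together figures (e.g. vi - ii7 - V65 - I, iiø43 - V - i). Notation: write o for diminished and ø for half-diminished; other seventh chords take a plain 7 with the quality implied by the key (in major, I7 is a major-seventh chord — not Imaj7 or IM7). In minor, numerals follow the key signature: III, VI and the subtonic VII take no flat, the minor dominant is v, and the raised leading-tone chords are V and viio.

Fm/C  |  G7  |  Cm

Fm/C: minor triad on F = scale degree 4 → iv64.
G7: dominant seventh chord on G = scale degree 5 → V7.
Cm: minor triad on C = scale degree 1 → i.

iv64 - V7 - i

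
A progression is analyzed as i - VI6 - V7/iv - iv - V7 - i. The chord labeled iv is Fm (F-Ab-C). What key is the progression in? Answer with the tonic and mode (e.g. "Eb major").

C minor

The chord Fm is a minor triad rooted on F; its label is iv.
Counting down 3 scale steps from F places the tonic on C; a minor triad on degree 4 is diatonic only in minor.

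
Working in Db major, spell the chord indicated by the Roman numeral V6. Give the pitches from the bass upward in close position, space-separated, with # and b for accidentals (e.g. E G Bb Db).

The numeral's case and figure indicate a major triad. In Db major its root, the dominant, is Ab.
Stacking thirds from Ab gives Ab-C-Eb.
The figured bass 6 indicates first inversion, placing the third (C) in the bass: C-Eb-Ab.

C Eb Ab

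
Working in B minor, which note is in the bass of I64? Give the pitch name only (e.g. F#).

I in B minor has root B; the chord is B-D#-F#.
The figure 64 means second inversion — the fifth is in the bass.

F#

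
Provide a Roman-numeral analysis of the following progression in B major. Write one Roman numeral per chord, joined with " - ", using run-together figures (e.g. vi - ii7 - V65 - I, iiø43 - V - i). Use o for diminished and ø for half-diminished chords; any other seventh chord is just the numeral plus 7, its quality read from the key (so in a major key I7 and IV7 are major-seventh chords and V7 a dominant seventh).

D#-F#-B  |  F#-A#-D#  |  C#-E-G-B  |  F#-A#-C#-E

I6 - iii6 - iiø7 - V7

D#-F#-B: root B is the tonic; major triad there is I6.
F#-A#-D#: root D# is the mediant; minor triad there is iii6.
C#-E-G-B: C# with this quality isn't in the key; it's iiø7, borrowed from the parallel minor.
F#-A#-C#-E: root F# is the dominant; dominant seventh chord there is V7.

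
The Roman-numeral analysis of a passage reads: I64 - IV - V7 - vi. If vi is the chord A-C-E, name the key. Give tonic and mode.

C major

The chord Am is a minor triad rooted on A; its label is vi.
If A is scale degree 6 and the mode makes that degree carry a minor triad, the tonic is C and the mode is major.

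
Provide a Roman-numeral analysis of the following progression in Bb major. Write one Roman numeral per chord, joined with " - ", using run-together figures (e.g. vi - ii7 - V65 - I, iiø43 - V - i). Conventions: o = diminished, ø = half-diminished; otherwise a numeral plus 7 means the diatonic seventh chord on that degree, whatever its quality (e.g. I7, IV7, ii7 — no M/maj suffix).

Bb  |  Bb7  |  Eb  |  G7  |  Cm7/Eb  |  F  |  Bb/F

I - V7/IV - IV - V7/ii - ii65 - V - I64

Bb has root Bb, degree 1 in Bb major, so I.
Bb7: a dominant seventh chord on Bb, the applied dominant of IV → V7/IV.
Eb has root Eb, degree 4 in Bb major, so IV.
G7: a dominant seventh chord on G, the applied dominant of ii → V7/ii.
Cm7/Eb: minor seventh chord on C = scale degree 2 → ii65.
F: root F is the dominant; major triad there is V.
Bb/F has root Bb, degree 1 in Bb major, so I64.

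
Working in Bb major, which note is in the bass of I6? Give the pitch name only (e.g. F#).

D

I in Bb major has root Bb; the chord is Bb-D-F.
The figure 6 means first inversion — the third is in the bass.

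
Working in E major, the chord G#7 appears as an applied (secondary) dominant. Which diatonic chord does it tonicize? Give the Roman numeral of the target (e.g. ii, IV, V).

The chord is a dominant seventh chord on G#.
A dominant resolves down a perfect fifth: G# → C#. In E major, C# is scale degree 6, i.e. vi.

vi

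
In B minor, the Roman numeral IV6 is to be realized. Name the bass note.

G#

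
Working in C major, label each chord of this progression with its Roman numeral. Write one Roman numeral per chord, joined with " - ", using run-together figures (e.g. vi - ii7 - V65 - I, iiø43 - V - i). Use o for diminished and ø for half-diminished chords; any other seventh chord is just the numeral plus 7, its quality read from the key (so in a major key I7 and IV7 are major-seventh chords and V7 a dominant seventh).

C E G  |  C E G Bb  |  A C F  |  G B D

C-E-G: root C is the tonic; major triad there is I.
C-E-G-Bb is the secondary dominant of IV (dominant seventh chord on C): V7/IV.
A-C-F has root F, degree 4 in C major, so IV6.
G-B-D has root G, degree 5 in C major, so V.

I - V7/IV - IV6 - V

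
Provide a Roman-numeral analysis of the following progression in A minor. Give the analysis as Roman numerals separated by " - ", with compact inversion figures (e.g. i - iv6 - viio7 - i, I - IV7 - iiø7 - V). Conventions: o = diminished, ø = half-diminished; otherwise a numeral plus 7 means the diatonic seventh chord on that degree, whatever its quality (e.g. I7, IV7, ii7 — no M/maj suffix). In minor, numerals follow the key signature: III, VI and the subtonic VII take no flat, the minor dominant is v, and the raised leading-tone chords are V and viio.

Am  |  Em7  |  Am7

Am: minor triad on A = scale degree 1 → i.
Em7: minor seventh chord on E = scale degree 5 → v7.
Am7: minor seventh chord on A = scale degree 1 → i7.

i - v7 - i7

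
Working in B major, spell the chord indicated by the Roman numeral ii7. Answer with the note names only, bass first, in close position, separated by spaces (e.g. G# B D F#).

C# E G# B

The numeral's case and figure indicate a minor seventh chord. In B major its root, the supertonic, is C#.
Stacking thirds from C# gives C#-E-G#-B.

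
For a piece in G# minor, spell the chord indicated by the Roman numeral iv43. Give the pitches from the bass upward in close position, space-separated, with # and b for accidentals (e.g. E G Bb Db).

In G# minor, the subdominant is C#, and the diatonic chord built there is a minor seventh chord.
That chord is spelled C#-E-G#-B.
The figured bass 43 indicates second inversion, placing the fifth (G#) in the bass: G#-B-C#-E.

G# B C# E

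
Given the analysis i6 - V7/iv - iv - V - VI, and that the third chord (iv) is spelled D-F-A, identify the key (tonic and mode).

iv is given as D-F-A — a minor triad with root D.
iv on D implies D is the subdominant; that puts the tonic at A, and the lowercase numeral fits minor mode.

A minor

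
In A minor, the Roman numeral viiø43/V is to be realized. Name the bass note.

A

The applied chord viiø43/V is rooted on D#: D#-F#-A-C#.
The figure 43 means second inversion — the fifth is in the bass.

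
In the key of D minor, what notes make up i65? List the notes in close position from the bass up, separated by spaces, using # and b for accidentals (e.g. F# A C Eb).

F A C D

In D minor, scale degree 1 is D, and the diatonic chord built there is a minor seventh chord.
That chord is spelled D-F-A-C.
With the 65 figure the chord is in first inversion; from the bass F upward in close position it reads F-A-C-D.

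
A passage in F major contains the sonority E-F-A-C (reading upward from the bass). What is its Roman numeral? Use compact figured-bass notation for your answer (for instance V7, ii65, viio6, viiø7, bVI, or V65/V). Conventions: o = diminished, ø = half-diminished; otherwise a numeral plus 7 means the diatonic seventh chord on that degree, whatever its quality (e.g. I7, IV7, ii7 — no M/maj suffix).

I42

The pitches F-A-C-E form a major seventh chord rooted on F.
In F major, F is the tonic; the diatonic major seventh chord there is I7.
With E in the bass the chord is in third inversion, so the figured bass is 42.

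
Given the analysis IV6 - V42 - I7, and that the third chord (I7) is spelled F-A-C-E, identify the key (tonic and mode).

F major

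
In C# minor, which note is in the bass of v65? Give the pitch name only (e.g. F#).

B

v in C# minor has root G#; the chord is G#-B-D#-F#.
The figure 65 means first inversion — the third is in the bass.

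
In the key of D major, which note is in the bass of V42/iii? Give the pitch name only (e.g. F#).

B

The applied chord V42/iii is rooted on C#: C#-E#-G#-B.
The figure 42 means third inversion — the seventh is in the bass.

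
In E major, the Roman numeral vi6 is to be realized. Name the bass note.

E

vi in E major has root C#; the chord is C#-E-G#.
The figure 6 means first inversion — the third is in the bass.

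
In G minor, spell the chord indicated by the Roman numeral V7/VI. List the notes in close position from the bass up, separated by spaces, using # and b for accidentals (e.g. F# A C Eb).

Bb D F Ab

The slash means an applied dominant: we want the dominant of VI. In G minor, VI is Eb major, and its dominant is built on Bb.
Building a dominant seventh chord on Bb gives Bb-D-F-Ab.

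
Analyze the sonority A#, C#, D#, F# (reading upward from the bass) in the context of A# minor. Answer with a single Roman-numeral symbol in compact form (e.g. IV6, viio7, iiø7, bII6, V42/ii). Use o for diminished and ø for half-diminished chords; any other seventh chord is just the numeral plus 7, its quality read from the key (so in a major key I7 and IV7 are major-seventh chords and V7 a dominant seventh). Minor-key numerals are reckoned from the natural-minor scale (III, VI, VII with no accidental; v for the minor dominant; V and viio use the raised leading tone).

iv43

Stacked in thirds the chord is D#-F#-A#-C#: a minor seventh chord on D#.
D# is scale degree 4 in A# minor, and a minor seventh chord on that degree is written iv7.
With A# in the bass the chord is in second inversion, so the figured bass is 43.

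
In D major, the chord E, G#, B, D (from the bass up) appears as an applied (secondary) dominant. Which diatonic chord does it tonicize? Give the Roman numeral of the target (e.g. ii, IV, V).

V

The chord is a dominant seventh chord on E.
A dominant resolves down a perfect fifth: E → A. In D major, A is scale degree 5, i.e. V.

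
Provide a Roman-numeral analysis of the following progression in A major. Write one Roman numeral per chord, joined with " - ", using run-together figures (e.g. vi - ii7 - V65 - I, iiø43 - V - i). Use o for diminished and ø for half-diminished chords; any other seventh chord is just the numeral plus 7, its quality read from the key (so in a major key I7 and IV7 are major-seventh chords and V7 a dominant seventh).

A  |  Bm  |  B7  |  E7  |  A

A: major triad on A = scale degree 1 → I.
Bm: minor triad on B = scale degree 2 → ii.
B7: chromatic; B is V of V, so V7/V.
E7: root E is the dominant; dominant seventh chord there is V7.
A: root A is the tonic; major triad there is I.

I - ii - V7/V - V7 - I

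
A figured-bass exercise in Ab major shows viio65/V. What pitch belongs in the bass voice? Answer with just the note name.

F

The applied chord viio65/V is rooted on D: D-F-Ab-Cb.
The figure 65 means first inversion — the third is in the bass.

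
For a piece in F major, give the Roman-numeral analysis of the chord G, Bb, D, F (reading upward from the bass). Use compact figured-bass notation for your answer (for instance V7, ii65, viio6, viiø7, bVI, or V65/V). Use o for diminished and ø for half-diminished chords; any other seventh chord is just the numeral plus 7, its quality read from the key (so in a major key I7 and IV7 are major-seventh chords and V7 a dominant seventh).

ii7

The pitches G-Bb-D-F form a minor seventh chord rooted on G.
G is scale degree 2 in F major, and a minor seventh chord on that degree is written ii7.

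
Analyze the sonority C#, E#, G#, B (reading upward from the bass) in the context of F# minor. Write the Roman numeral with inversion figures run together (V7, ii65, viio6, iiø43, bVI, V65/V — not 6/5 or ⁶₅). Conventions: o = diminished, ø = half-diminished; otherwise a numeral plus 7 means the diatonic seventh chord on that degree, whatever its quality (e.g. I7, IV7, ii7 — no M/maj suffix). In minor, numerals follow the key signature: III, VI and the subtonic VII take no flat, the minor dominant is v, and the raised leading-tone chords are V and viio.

V7

Stacked in thirds the chord is C#-E#-G#-B: a dominant seventh chord on C#.
In F# minor, C# is the dominant; the diatonic dominant seventh chord there is V7.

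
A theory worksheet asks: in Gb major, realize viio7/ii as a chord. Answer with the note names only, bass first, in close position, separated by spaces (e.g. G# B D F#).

G Bb Db Fb

viio7/ii is a secondary leading-tone chord. The target ii is Ab in Gb major; the applied chord is rooted a semitone below, on G.
Building a fully diminished seventh chord on G gives G-Bb-Db-Fb.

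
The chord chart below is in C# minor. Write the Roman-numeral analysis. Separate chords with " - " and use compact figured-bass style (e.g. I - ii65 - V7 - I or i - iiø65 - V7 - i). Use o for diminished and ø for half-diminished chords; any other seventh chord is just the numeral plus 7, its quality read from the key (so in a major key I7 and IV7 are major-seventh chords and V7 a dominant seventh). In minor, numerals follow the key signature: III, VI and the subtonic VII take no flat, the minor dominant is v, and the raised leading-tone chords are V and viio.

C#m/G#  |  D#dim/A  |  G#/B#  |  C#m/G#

i64 - iio64 - V6 - i64

C#m/G#: root C# is the tonic; minor triad there is i64.
D#dim/A: diminished triad on D# = scale degree 2 → iio64.
G#/B#: major triad on G# = scale degree 5 → V6.
C#m/G# has root C#, degree 1 in C# minor, so i64.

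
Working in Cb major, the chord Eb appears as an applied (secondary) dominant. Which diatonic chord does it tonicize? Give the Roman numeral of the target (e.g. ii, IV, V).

The chord is a major triad on Eb.
A dominant resolves down a perfect fifth: Eb → Ab. In Cb major, Ab is scale degree 6, i.e. vi.

vi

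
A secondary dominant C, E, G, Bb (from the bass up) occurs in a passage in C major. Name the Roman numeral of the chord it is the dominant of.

IV

The chord is a dominant seventh chord on C.
A dominant resolves down a perfect fifth: C → F. In C major, F is scale degree 4, i.e. IV.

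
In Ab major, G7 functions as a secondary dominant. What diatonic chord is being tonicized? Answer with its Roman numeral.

The chord is a dominant seventh chord on G.
A dominant resolves down a perfect fifth: G → C. In Ab major, C is scale degree 3, i.e. iii.

iii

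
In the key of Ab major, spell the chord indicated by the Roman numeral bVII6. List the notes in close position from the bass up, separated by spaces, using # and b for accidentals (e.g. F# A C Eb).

Bb Db Gb

bVII6 is a major triad on the lowered seventh degree (the subtonic), borrowed from the parallel minor. In Ab major that root is Gb.
So the chord is Gb-Bb-Db, a major triad.
The figured bass 6 indicates first inversion, placing the third (Bb) in the bass: Bb-Db-Gb.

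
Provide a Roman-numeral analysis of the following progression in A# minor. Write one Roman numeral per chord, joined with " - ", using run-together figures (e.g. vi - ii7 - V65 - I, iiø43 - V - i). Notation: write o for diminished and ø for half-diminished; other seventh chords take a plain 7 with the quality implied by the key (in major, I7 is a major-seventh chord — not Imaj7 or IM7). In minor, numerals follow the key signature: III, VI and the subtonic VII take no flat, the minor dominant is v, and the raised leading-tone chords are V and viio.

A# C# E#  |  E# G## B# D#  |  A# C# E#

A#-C#-E# has root A#, degree 1 in A# minor, so i.
E#-G##-B#-D#: dominant seventh chord on E# = scale degree 5 → V7.
A#-C#-E# has root A#, degree 1 in A# minor, so i.

i - V7 - i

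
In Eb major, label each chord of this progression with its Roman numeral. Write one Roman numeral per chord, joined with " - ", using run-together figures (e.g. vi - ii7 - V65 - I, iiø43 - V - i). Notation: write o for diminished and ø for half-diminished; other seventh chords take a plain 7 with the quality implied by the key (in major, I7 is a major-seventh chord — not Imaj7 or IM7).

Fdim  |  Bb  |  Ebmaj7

Fdim: F with this quality isn't in the key; it's iio, borrowed from the parallel minor.
Bb has root Bb, degree 5 in Eb major, so V.
Ebmaj7 has root Eb, degree 1 in Eb major, so I7.

iio - V - I7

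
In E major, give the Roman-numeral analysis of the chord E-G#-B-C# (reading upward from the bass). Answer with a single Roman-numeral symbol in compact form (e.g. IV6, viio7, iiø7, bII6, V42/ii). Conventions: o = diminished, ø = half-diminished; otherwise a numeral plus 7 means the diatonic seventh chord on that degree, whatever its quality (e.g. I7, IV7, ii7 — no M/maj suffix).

vi65

The pitches C#-E-G#-B form a minor seventh chord rooted on C#.
C# is scale degree 6 in E major, and a minor seventh chord on that degree is written vi7.
With E in the bass the chord is in first inversion, so the figured bass is 65.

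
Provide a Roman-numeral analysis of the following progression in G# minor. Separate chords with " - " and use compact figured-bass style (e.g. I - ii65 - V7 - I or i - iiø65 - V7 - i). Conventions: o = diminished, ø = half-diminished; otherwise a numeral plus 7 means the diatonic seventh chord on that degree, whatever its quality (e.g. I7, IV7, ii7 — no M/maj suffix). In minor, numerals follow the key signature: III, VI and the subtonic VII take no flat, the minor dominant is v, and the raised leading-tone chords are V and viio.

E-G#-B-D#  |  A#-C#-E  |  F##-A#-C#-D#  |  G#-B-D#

E-G#-B-D#: major seventh chord on E = scale degree 6 → VI7.
A#-C#-E: diminished triad on A# = scale degree 2 → iio.
F##-A#-C#-D# has root D#, degree 5 in G# minor, so V65.
G#-B-D# has root G#, degree 1 in G# minor, so i.

VI7 - iio - V65 - i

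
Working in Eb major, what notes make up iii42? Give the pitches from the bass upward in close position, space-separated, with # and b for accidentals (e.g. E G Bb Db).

In Eb major, the mediant is G, and the diatonic chord built there is a minor seventh chord.
Stacking thirds from G gives G-Bb-D-F.
The figured bass 42 indicates third inversion, placing the seventh (F) in the bass: F-G-Bb-D.

F G Bb D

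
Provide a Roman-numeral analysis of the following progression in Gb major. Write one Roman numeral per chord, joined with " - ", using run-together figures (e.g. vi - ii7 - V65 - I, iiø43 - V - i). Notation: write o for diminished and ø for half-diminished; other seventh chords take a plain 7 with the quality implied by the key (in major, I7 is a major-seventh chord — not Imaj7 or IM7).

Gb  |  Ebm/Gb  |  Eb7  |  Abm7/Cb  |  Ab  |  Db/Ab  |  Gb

Gb: root Gb is the tonic; major triad there is I.
Ebm/Gb has root Eb, degree 6 in Gb major, so vi6.
Eb7: a dominant seventh chord on Eb, the applied dominant of ii → V7/ii.
Abm7/Cb: root Ab is the supertonic; minor seventh chord there is ii65.
Ab is the secondary dominant of V (major triad on Ab): V/V.
Db/Ab has root Db, degree 5 in Gb major, so V64.
Gb has root Gb, degree 1 in Gb major, so I.

I - vi6 - V7/ii - ii65 - V/V - V64 - I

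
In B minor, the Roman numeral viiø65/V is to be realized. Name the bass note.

G#

The applied chord viiø65/V is rooted on E#: E#-G#-B-D#.
The figure 65 means first inversion — the third is in the bass.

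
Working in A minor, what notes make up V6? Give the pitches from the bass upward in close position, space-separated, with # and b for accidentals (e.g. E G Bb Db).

G# B E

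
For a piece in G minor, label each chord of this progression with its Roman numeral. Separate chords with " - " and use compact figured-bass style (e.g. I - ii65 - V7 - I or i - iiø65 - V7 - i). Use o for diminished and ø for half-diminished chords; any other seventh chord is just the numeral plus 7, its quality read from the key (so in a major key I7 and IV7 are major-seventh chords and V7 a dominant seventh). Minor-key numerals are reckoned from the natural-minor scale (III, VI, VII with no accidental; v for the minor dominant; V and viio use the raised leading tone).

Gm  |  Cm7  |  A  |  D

Gm has root G, degree 1 in G minor, so i.
Cm7: minor seventh chord on C = scale degree 4 → iv7.
A: a major triad on A, the applied dominant of V → V/V.
D has root D, degree 5 in G minor, so V.

i - iv7 - V/V - V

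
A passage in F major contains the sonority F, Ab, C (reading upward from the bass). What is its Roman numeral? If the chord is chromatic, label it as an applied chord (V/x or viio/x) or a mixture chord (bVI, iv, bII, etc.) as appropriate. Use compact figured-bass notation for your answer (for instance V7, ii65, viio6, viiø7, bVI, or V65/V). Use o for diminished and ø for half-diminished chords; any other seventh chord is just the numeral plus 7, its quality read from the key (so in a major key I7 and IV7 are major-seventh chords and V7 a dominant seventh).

i

The pitches F-Ab-C form a minor triad rooted on F.
F is the first degree of F major. This is the minor tonic, borrowed from the parallel minor.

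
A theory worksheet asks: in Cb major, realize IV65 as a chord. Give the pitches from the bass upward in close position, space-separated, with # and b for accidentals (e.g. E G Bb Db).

In Cb major, the fourth degree is Fb, and the diatonic chord built there is a major seventh chord.
Stacking thirds from Fb gives Fb-Ab-Cb-Eb.
With the 65 figure the chord is in first inversion; from the bass Ab upward in close position it reads Ab-Cb-Eb-Fb.

Ab Cb Eb Fb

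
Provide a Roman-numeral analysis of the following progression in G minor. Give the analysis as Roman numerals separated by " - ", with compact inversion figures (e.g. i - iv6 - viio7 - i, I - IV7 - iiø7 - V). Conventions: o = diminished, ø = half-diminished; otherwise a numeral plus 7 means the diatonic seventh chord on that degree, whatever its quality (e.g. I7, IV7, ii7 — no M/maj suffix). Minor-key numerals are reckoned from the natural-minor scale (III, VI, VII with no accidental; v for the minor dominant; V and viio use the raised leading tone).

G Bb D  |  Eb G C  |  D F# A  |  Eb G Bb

i - iv6 - V - VI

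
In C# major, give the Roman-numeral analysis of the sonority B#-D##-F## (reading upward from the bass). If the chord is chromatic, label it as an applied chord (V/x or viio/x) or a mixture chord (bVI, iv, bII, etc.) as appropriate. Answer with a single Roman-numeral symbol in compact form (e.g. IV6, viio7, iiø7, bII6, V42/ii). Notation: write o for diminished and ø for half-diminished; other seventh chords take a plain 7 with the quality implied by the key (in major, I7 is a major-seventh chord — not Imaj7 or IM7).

The pitches B#-D##-F## form a major triad rooted on B#.
B# is not a diatonic chord root with this quality in C# major, but it lies a perfect fifth above E# (iii), so the chord functions as an applied dominant of iii.

V/iii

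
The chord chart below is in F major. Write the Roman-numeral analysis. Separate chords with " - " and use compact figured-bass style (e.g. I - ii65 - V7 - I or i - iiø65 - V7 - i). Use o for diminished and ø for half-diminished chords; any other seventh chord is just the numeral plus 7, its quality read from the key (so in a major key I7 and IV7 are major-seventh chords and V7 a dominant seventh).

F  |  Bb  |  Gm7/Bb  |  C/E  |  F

I - IV - ii65 - V6 - I

F: root F is the tonic; major triad there is I.
Bb: root Bb is the subdominant; major triad there is IV.
Gm7/Bb: minor seventh chord on G = scale degree 2 → ii65.
C/E: root C is the dominant; major triad there is V6.
F: major triad on F = scale degree 1 → I.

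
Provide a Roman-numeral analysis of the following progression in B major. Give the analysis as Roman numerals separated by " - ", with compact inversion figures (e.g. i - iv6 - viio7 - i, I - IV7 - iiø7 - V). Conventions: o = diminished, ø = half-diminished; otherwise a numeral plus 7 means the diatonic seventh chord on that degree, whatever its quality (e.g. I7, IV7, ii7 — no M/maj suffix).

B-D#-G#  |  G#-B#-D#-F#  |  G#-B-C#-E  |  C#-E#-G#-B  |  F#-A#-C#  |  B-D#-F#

B-D#-G# has root G#, degree 6 in B major, so vi6.
G#-B#-D#-F#: chromatic; G# is V of ii, so V7/ii.
G#-B-C#-E: root C# is the supertonic; minor seventh chord there is ii43.
C#-E#-G#-B is the secondary dominant of V (dominant seventh chord on C#): V7/V.
F#-A#-C#: major triad on F# = scale degree 5 → V.
B-D#-F#: root B is the tonic; major triad there is I.

vi6 - V7/ii - ii43 - V7/V - V - I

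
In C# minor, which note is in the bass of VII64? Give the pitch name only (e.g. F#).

F#

VII in C# minor has root B; the chord is B-D#-F#.
The figure 64 means second inversion — the fifth is in the bass.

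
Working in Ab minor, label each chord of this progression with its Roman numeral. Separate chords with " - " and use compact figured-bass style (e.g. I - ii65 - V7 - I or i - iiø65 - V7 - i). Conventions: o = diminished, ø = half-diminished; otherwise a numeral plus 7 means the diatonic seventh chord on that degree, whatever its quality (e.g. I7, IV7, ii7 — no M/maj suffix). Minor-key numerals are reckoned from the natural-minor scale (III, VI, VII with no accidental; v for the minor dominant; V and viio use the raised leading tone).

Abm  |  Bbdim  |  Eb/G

i - iio - V6

Abm: root Ab is the tonic; minor triad there is i.
Bbdim has root Bb, degree 2 in Ab minor, so iio.
Eb/G: major triad on Eb = scale degree 5 → V6.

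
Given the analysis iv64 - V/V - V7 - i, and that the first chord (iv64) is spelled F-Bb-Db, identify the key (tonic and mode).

iv64 is given as F-Bb-Db — a minor triad with root Bb.
If Bb is scale degree 4 and the mode makes that degree carry a minor triad, the tonic is F and the mode is minor.

F minor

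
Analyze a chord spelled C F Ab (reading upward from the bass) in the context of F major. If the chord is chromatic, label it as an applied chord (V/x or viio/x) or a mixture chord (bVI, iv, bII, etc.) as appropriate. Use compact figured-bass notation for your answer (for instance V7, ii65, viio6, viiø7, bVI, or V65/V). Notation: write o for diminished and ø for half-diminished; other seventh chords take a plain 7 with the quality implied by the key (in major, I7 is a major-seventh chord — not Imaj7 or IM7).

i64

The pitches F-Ab-C form a minor triad rooted on F.
F is the first degree of F major. This is the minor tonic, borrowed from the parallel minor.
With C in the bass the chord is in second inversion, so the figured bass is 64.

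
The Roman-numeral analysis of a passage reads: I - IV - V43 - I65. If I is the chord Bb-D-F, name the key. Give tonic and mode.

Bb major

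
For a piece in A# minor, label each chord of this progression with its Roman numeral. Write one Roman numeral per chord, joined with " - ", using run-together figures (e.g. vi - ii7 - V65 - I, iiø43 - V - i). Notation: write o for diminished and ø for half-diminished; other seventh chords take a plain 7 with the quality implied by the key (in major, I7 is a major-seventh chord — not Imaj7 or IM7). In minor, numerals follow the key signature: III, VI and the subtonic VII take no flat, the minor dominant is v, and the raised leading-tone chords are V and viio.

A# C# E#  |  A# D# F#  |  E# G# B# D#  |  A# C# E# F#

A#-C#-E# has root A#, degree 1 in A# minor, so i.
A#-D#-F#: minor triad on D# = scale degree 4 → iv64.
E#-G#-B#-D#: minor seventh chord on E# = scale degree 5 → v7.
A#-C#-E#-F#: root F# is the submediant; major seventh chord there is VI65.

i - iv64 - v7 - VI65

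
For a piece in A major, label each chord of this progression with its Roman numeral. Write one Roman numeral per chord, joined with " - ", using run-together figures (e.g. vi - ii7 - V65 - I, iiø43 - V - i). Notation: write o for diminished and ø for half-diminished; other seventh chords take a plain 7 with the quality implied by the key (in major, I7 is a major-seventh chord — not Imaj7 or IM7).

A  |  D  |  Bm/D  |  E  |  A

A: root A is the tonic; major triad there is I.
D: major triad on D = scale degree 4 → IV.
Bm/D has root B, degree 2 in A major, so ii6.
E: root E is the dominant; major triad there is V.
A: root A is the tonic; major triad there is I.

I - IV - ii6 - V - I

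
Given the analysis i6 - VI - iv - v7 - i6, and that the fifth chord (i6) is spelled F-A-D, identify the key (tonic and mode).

D minor

i6 is given as F-A-D — a minor triad with root D.
If D is scale degree 1 and the mode makes that degree carry a minor triad, the tonic is D and the mode is minor.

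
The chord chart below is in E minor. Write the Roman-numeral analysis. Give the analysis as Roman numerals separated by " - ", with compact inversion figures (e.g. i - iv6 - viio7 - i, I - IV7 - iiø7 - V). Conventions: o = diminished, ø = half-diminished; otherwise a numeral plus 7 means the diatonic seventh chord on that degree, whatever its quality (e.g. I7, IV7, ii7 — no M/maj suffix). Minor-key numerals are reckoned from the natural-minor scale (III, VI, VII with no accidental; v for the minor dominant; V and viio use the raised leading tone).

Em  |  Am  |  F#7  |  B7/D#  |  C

i - iv - V7/V - V65 - VI

Em: minor triad on E = scale degree 1 → i.
Am: root A is the subdominant; minor triad there is iv.
F#7: chromatic; F# is V of V, so V7/V.
B7/D# has root B, degree 5 in E minor, so V65.
C: major triad on C = scale degree 6 → VI.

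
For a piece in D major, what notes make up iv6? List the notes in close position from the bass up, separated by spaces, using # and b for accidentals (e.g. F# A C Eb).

Bb D G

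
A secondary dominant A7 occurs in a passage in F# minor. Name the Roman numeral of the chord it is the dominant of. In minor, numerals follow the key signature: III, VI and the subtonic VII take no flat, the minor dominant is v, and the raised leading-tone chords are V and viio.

The chord is a dominant seventh chord on A.
A dominant resolves down a perfect fifth: A → D. In F# minor, D is scale degree 6, i.e. VI.

VI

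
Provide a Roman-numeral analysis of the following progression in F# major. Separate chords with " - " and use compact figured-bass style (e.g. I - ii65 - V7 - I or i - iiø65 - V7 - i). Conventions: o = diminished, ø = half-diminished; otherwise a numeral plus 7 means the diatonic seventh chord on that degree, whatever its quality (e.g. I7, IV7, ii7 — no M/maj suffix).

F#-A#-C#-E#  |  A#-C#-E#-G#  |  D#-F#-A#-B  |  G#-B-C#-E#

I7 - iii7 - IV65 - V43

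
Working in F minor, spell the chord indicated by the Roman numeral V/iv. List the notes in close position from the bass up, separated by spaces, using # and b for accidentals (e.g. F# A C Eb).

The slash means an applied dominant: we want the dominant of iv. In F minor, iv is Bb minor, and its dominant is built on F.
Building a major triad on F gives F-A-C.

F A C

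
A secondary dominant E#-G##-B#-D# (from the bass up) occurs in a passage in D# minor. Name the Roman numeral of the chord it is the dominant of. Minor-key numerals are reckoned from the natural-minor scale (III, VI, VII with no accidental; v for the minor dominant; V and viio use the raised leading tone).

The chord is a dominant seventh chord on E#.
A dominant resolves down a perfect fifth: E# → A#. In D# minor, A# is scale degree 5, i.e. V.

V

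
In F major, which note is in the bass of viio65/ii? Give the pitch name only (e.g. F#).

A

The applied chord viio65/ii is rooted on F#: F#-A-C-Eb.
The figure 65 means first inversion — the third is in the bass.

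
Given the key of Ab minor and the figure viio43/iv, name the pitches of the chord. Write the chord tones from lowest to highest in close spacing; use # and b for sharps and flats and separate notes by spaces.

viio43/iv is a secondary leading-tone chord. The target iv is Db in Ab minor; the applied chord is rooted a semitone below, on C.
Building a fully diminished seventh chord on C gives C-Eb-Gb-Bbb.
The figured bass 43 indicates second inversion, placing the fifth (Gb) in the bass: Gb-Bbb-C-Eb.

Gb Bbb C Eb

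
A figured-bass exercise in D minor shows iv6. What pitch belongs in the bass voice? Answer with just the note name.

iv in D minor has root G; the chord is G-Bb-D.
The figure 6 means first inversion — the third is in the bass.

Bb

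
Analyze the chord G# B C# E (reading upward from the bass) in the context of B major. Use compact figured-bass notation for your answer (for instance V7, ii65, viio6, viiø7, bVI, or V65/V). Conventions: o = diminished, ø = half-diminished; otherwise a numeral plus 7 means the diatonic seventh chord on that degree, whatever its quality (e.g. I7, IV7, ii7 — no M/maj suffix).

ii43

Stacked in thirds the chord is C#-E-G#-B: a minor seventh chord on C#.
In B major, C# is the supertonic; the diatonic minor seventh chord there is ii7.
With G# in the bass the chord is in second inversion, so the figured bass is 43.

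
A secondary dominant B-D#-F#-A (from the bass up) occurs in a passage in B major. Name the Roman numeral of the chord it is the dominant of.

IV

The chord is a dominant seventh chord on B.
A dominant resolves down a perfect fifth: B → E. In B major, E is scale degree 4, i.e. IV.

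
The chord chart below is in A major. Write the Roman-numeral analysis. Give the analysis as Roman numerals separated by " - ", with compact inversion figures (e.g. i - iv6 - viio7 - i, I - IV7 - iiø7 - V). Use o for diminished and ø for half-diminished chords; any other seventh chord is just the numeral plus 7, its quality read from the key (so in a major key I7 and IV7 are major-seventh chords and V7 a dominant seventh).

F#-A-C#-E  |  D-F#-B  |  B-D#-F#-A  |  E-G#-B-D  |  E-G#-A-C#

F#-A-C#-E: minor seventh chord on F# = scale degree 6 → vi7.
D-F#-B has root B, degree 2 in A major, so ii6.
B-D#-F#-A: a dominant seventh chord on B, the applied dominant of V → V7/V.
E-G#-B-D: root E is the dominant; dominant seventh chord there is V7.
E-G#-A-C# has root A, degree 1 in A major, so I43.

vi7 - ii6 - V7/V - V7 - I43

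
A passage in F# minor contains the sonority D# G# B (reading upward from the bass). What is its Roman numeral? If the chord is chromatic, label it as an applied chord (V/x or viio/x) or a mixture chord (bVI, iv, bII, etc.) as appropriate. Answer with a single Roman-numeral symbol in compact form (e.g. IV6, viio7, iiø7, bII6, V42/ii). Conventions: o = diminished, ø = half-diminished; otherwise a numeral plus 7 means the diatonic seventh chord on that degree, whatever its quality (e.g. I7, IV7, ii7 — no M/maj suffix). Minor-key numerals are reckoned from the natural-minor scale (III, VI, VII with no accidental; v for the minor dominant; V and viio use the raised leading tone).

The pitches G#-B-D# form a minor triad rooted on G#.
G# is the second degree of F# minor. This is the minor supertonic, borrowed from the parallel major (the Dorian ii).
With D# in the bass the chord is in second inversion, so the figured bass is 64.

ii64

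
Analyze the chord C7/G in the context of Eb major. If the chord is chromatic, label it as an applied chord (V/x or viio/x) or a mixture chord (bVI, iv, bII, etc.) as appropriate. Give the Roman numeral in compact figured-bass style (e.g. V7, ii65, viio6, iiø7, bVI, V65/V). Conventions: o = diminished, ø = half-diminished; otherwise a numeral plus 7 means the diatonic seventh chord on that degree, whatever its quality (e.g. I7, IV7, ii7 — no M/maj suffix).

V43/ii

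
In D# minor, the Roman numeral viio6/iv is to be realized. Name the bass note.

The applied chord viio6/iv is rooted on F##: F##-A#-C#.
The figure 6 means first inversion — the third is in the bass.

A#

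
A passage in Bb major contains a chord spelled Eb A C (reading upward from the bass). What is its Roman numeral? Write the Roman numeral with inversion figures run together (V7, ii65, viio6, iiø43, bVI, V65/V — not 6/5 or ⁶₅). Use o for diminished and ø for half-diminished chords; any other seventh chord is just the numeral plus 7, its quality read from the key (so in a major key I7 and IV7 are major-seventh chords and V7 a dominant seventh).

viio64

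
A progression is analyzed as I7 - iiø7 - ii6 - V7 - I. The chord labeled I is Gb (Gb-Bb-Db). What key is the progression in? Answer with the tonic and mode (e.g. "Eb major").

Gb major

The chord Gb is a major triad rooted on Gb; its label is I.
If Gb is scale degree 1 and the mode makes that degree carry a major triad, the tonic is Gb and the mode is major.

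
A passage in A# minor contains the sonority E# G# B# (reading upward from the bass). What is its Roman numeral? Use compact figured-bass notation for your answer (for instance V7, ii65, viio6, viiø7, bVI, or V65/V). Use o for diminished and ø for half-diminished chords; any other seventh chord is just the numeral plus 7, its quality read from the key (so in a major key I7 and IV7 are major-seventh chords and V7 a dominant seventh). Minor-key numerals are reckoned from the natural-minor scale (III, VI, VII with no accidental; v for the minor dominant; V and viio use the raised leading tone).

v

The pitches E#-G#-B# form a minor triad rooted on E#.
E# is scale degree 5 in A# minor, and a minor triad on that degree is written v.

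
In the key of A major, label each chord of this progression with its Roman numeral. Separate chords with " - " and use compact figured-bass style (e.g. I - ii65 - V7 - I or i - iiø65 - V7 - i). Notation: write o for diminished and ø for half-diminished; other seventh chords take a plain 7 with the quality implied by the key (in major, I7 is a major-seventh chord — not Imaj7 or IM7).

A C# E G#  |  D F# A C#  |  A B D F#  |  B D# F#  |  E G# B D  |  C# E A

I7 - IV7 - ii42 - V/V - V7 - I6

A-C#-E-G# has root A, degree 1 in A major, so I7.
D-F#-A-C#: major seventh chord on D = scale degree 4 → IV7.
A-B-D-F# has root B, degree 2 in A major, so ii42.
B-D#-F#: a major triad on B, the applied dominant of V → V/V.
E-G#-B-D: root E is the dominant; dominant seventh chord there is V7.
C#-E-A: root A is the tonic; major triad there is I6.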